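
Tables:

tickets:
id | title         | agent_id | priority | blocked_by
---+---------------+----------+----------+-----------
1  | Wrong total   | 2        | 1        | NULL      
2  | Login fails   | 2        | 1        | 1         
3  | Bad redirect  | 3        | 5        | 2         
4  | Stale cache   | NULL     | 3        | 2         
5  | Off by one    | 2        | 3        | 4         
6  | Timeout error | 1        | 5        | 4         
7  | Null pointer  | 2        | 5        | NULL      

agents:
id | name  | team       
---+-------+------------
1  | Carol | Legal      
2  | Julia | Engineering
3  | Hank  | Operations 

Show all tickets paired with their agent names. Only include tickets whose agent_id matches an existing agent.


INNER JOIN keeps only tickets rows whose agent_id matches an id in agents. Walk through each ticket:
  - ticket 1 (Wrong total): agent_id=2 -> matches Julia
  - ticket 2 (Login fails): agent_id=2 -> matches Julia
  - ticket 3 (Bad redirect): agent_id=3 -> matches Hank
  - ticket 4 (Stale cache): agent_id=NULL, no match -> dropped
  - ticket 5 (Off by one): agent_id=2 -> matches Julia
  - ticket 6 (Timeout error): agent_id=1 -> matches Carol
  - ticket 7 (Null pointer): agent_id=2 -> matches Julia
So 1 of 7 rows is dropped.

SQL:
SELECT a.title, b.name AS agent
FROM tickets a
INNER JOIN agents b ON a.agent_id = b.id

Result:
title         | agent
--------------+------
Wrong total   | Julia
Login fails   | Julia
Bad redirect  | Hank 
Off by one    | Julia
Timeout error | Carol
Null pointer  | Julia


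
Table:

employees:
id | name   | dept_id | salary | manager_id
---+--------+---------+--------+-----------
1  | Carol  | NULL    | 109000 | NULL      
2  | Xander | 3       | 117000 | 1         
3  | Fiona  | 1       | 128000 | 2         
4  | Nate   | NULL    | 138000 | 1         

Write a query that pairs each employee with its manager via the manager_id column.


This is a self-join: employees is joined to a second copy of itself, matching each row's manager_id to another row's id. Use LEFT JOIN so rows with manager_id=NULL are kept.
  - employee 1 (Carol): manager_id=NULL -> NULL
  - employee 2 (Xander): manager_id=1 -> Carol
  - employee 3 (Fiona): manager_id=2 -> Xander
  - employee 4 (Nate): manager_id=1 -> Carol

SQL:
SELECT a.name AS item, b.name AS manager
FROM employees a
LEFT JOIN employees b ON a.manager_id = b.id

Result:
item   | manager
-------+--------
Carol  | NULL   
Xander | Carol  
Fiona  | Xander 
Nate   | Carol  


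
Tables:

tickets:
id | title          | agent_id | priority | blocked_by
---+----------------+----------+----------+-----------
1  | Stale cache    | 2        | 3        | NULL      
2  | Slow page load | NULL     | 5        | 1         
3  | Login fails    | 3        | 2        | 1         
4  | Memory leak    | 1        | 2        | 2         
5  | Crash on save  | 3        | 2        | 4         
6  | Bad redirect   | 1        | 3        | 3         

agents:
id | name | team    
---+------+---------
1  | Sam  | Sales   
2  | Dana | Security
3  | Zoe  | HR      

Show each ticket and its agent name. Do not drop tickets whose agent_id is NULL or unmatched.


LEFT JOIN keeps every row from tickets (the left table); where agent_id has no match in agents, the agent columns become NULL. Walk through each ticket:
  - ticket 1 (Stale cache): agent_id=2 -> matches Dana
  - ticket 2 (Slow page load): agent_id=NULL, no match -> kept with NULL
  - ticket 3 (Login fails): agent_id=3 -> matches Zoe
  - ticket 4 (Memory leak): agent_id=1 -> matches Sam
  - ticket 5 (Crash on save): agent_id=3 -> matches Zoe
  - ticket 6 (Bad redirect): agent_id=1 -> matches Sam
All 6 rows appear; 1 has NULL agent.

SQL:
SELECT a.title, b.name AS agent
FROM tickets a
LEFT JOIN agents b ON a.agent_id = b.id

Result:
title          | agent
---------------+------
Stale cache    | Dana 
Slow page load | NULL 
Login fails    | Zoe  
Memory leak    | Sam  
Crash on save  | Zoe  
Bad redirect   | Sam  


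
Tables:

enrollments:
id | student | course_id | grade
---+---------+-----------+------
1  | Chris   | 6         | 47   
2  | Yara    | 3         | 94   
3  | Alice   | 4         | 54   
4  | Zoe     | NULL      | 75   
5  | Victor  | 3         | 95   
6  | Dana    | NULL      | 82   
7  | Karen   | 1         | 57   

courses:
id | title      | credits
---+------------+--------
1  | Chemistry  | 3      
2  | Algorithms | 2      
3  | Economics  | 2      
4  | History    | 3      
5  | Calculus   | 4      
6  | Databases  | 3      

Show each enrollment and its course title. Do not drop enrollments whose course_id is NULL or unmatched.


LEFT JOIN keeps every row from enrollments (the left table); where course_id has no match in courses, the course columns become NULL. Walk through each enrollment:
  - enrollment 1 (Chris): course_id=6 -> matches Databases
  - enrollment 2 (Yara): course_id=3 -> matches Economics
  - enrollment 3 (Alice): course_id=4 -> matches History
  - enrollment 4 (Zoe): course_id=NULL, no match -> kept with NULL
  - enrollment 5 (Victor): course_id=3 -> matches Economics
  - enrollment 6 (Dana): course_id=NULL, no match -> kept with NULL
  - enrollment 7 (Karen): course_id=1 -> matches Chemistry
All 7 rows appear; 2 have NULL course.

SQL:
SELECT a.student, b.title AS course
FROM enrollments a
LEFT JOIN courses b ON a.course_id = b.id

Result:
student | course   
--------+----------
Chris   | Databases
Yara    | Economics
Alice   | History  
Zoe     | NULL     
Victor  | Economics
Dana    | NULL     
Karen   | Chemistry


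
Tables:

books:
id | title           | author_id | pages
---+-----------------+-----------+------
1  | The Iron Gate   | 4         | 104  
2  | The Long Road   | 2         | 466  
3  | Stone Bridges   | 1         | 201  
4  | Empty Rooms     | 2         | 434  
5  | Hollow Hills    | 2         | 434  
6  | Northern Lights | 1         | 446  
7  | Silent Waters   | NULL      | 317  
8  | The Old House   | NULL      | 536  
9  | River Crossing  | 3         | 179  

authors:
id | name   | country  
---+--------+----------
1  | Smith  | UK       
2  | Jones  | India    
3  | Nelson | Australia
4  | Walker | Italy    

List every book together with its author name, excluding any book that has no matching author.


INNER JOIN keeps only books rows whose author_id matches an id in authors. Walk through each book:
  - book 1 (The Iron Gate): author_id=4 -> matches Walker
  - book 2 (The Long Road): author_id=2 -> matches Jones
  - book 3 (Stone Bridges): author_id=1 -> matches Smith
  - book 4 (Empty Rooms): author_id=2 -> matches Jones
  - book 5 (Hollow Hills): author_id=2 -> matches Jones
  - book 6 (Northern Lights): author_id=1 -> matches Smith
  - book 7 (Silent Waters): author_id=NULL, no match -> dropped
  - book 8 (The Old House): author_id=NULL, no match -> dropped
  - book 9 (River Crossing): author_id=3 -> matches Nelson
So 2 of 9 rows are dropped.

SQL:
SELECT a.title, b.name AS author
FROM books a
INNER JOIN authors b ON a.author_id = b.id

Result:
title           | author
----------------+-------
The Iron Gate   | Walker
The Long Road   | Jones 
Stone Bridges   | Smith 
Empty Rooms     | Jones 
Hollow Hills    | Jones 
Northern Lights | Smith 
River Crossing  | Nelson


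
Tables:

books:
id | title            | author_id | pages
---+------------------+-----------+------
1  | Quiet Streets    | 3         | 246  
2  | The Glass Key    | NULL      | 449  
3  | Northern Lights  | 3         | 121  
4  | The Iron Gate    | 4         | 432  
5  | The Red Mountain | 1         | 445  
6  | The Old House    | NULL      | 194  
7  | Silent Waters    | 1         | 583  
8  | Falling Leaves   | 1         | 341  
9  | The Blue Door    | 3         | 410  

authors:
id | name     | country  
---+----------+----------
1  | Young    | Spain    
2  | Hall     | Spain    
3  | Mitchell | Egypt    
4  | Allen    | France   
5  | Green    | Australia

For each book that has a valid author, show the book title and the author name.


INNER JOIN keeps only books rows whose author_id matches an id in authors. Walk through each book:
  - book 1 (Quiet Streets): author_id=3 -> matches Mitchell
  - book 2 (The Glass Key): author_id=NULL, no match -> dropped
  - book 3 (Northern Lights): author_id=3 -> matches Mitchell
  - book 4 (The Iron Gate): author_id=4 -> matches Allen
  - book 5 (The Red Mountain): author_id=1 -> matches Young
  - book 6 (The Old House): author_id=NULL, no match -> dropped
  - book 7 (Silent Waters): author_id=1 -> matches Young
  - book 8 (Falling Leaves): author_id=1 -> matches Young
  - book 9 (The Blue Door): author_id=3 -> matches Mitchell
So 2 of 9 rows are dropped.

SQL:
SELECT a.title, b.name AS author
FROM books a
INNER JOIN authors b ON a.author_id = b.id

Result:
title            | author  
-----------------+---------
Quiet Streets    | Mitchell
Northern Lights  | Mitchell
The Iron Gate    | Allen   
The Red Mountain | Young   
Silent Waters    | Young   
Falling Leaves   | Young   
The Blue Door    | Mitchell


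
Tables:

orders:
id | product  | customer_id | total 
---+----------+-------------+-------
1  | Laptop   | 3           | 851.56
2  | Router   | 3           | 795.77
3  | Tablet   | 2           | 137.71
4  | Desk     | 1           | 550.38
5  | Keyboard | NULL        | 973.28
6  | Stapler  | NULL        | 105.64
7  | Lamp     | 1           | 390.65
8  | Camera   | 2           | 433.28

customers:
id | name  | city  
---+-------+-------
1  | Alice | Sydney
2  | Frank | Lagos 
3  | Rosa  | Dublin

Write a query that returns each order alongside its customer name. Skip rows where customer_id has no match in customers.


INNER JOIN keeps only orders rows whose customer_id matches an id in customers. Walk through each order:
  - order 1 (Laptop): customer_id=3 -> matches Rosa
  - order 2 (Router): customer_id=3 -> matches Rosa
  - order 3 (Tablet): customer_id=2 -> matches Frank
  - order 4 (Desk): customer_id=1 -> matches Alice
  - order 5 (Keyboard): customer_id=NULL, no match -> dropped
  - order 6 (Stapler): customer_id=NULL, no match -> dropped
  - order 7 (Lamp): customer_id=1 -> matches Alice
  - order 8 (Camera): customer_id=2 -> matches Frank
So 2 of 8 rows are dropped.

SQL:
SELECT a.product, b.name AS customer
FROM orders a
INNER JOIN customers b ON a.customer_id = b.id

Result:
product | customer
--------+---------
Laptop  | Rosa    
Router  | Rosa    
Tablet  | Frank   
Desk    | Alice   
Lamp    | Alice   
Camera  | Frank   


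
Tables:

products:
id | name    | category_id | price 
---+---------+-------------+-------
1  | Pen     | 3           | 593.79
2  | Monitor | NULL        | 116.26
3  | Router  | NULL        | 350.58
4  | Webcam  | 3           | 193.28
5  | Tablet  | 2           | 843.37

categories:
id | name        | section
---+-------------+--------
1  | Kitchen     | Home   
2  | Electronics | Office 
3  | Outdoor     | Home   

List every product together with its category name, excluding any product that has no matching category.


INNER JOIN keeps only products rows whose category_id matches an id in categories. Walk through each product:
  - product 1 (Pen): category_id=3 -> matches Outdoor
  - product 2 (Monitor): category_id=NULL, no match -> dropped
  - product 3 (Router): category_id=NULL, no match -> dropped
  - product 4 (Webcam): category_id=3 -> matches Outdoor
  - product 5 (Tablet): category_id=2 -> matches Electronics
So 2 of 5 rows are dropped.

SQL:
SELECT a.name, b.name AS category
FROM products a
INNER JOIN categories b ON a.category_id = b.id

Result:
name   | category   
-------+------------
Pen    | Outdoor    
Webcam | Outdoor    
Tablet | Electronics


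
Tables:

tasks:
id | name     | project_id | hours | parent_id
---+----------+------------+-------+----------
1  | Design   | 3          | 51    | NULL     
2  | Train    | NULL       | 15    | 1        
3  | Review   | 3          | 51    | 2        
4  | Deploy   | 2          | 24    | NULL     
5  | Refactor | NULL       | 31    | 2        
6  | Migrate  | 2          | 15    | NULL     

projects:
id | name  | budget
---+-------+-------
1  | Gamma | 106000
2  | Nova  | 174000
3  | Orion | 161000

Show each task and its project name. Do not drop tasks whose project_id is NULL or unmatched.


LEFT JOIN keeps every row from tasks (the left table); where project_id has no match in projects, the project columns become NULL. Walk through each task:
  - task 1 (Design): project_id=3 -> matches Orion
  - task 2 (Train): project_id=NULL, no match -> kept with NULL
  - task 3 (Review): project_id=3 -> matches Orion
  - task 4 (Deploy): project_id=2 -> matches Nova
  - task 5 (Refactor): project_id=NULL, no match -> kept with NULL
  - task 6 (Migrate): project_id=2 -> matches Nova
All 6 rows appear; 2 have NULL project.

SQL:
SELECT a.name, b.name AS project
FROM tasks a
LEFT JOIN projects b ON a.project_id = b.id

Result:
name     | project
---------+--------
Design   | Orion  
Train    | NULL   
Review   | Orion  
Deploy   | Nova   
Refactor | NULL   
Migrate  | Nova   


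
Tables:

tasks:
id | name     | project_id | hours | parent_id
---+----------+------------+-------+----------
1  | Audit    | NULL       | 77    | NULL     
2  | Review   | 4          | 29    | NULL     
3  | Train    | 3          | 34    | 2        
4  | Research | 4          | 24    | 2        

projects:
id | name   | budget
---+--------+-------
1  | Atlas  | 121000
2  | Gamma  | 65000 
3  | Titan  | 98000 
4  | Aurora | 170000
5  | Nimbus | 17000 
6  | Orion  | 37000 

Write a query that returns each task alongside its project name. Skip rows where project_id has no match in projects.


INNER JOIN keeps only tasks rows whose project_id matches an id in projects. Walk through each task:
  - task 1 (Audit): project_id=NULL, no match -> dropped
  - task 2 (Review): project_id=4 -> matches Aurora
  - task 3 (Train): project_id=3 -> matches Titan
  - task 4 (Research): project_id=4 -> matches Aurora
So 1 of 4 rows is dropped.

SQL:
SELECT a.name, b.name AS project
FROM tasks a
INNER JOIN projects b ON a.project_id = b.id

Result:
name     | project
---------+--------
Review   | Aurora 
Train    | Titan  
Research | Aurora 


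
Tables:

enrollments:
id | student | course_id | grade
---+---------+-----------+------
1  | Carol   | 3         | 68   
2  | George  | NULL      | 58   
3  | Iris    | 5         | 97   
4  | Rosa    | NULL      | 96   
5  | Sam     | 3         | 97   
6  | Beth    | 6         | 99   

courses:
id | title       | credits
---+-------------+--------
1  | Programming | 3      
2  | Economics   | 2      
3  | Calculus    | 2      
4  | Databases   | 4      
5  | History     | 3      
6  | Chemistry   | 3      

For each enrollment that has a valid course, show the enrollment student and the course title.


INNER JOIN keeps only enrollments rows whose course_id matches an id in courses. Walk through each enrollment:
  - enrollment 1 (Carol): course_id=3 -> matches Calculus
  - enrollment 2 (George): course_id=NULL, no match -> dropped
  - enrollment 3 (Iris): course_id=5 -> matches History
  - enrollment 4 (Rosa): course_id=NULL, no match -> dropped
  - enrollment 5 (Sam): course_id=3 -> matches Calculus
  - enrollment 6 (Beth): course_id=6 -> matches Chemistry
So 2 of 6 rows are dropped.

SQL:
SELECT a.student, b.title AS course
FROM enrollments a
INNER JOIN courses b ON a.course_id = b.id

Result:
student | course   
--------+----------
Carol   | Calculus 
Iris    | History  
Sam     | Calculus 
Beth    | Chemistry


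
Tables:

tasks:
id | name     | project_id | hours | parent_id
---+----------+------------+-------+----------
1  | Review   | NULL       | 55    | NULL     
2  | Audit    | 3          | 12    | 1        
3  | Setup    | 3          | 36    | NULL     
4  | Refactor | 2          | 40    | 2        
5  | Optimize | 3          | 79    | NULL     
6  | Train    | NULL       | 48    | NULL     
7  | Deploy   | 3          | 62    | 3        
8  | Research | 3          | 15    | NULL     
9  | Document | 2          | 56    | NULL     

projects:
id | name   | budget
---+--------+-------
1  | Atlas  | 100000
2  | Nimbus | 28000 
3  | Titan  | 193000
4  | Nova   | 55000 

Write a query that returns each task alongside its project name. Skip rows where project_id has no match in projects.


INNER JOIN keeps only tasks rows whose project_id matches an id in projects. Walk through each task:
  - task 1 (Review): project_id=NULL, no match -> dropped
  - task 2 (Audit): project_id=3 -> matches Titan
  - task 3 (Setup): project_id=3 -> matches Titan
  - task 4 (Refactor): project_id=2 -> matches Nimbus
  - task 5 (Optimize): project_id=3 -> matches Titan
  - task 6 (Train): project_id=NULL, no match -> dropped
  - task 7 (Deploy): project_id=3 -> matches Titan
  - task 8 (Research): project_id=3 -> matches Titan
  - task 9 (Document): project_id=2 -> matches Nimbus
So 2 of 9 rows are dropped.

SQL:
SELECT a.name, b.name AS project
FROM tasks a
INNER JOIN projects b ON a.project_id = b.id

Result:
name     | project
---------+--------
Audit    | Titan  
Setup    | Titan  
Refactor | Nimbus 
Optimize | Titan  
Deploy   | Titan  
Research | Titan  
Document | Nimbus 


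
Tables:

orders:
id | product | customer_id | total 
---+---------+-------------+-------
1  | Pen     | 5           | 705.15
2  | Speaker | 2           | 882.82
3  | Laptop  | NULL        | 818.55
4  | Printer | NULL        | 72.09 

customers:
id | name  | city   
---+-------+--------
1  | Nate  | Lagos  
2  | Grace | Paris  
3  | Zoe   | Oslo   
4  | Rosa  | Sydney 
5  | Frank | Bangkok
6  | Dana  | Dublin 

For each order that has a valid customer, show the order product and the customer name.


INNER JOIN keeps only orders rows whose customer_id matches an id in customers. Walk through each order:
  - order 1 (Pen): customer_id=5 -> matches Frank
  - order 2 (Speaker): customer_id=2 -> matches Grace
  - order 3 (Laptop): customer_id=NULL, no match -> dropped
  - order 4 (Printer): customer_id=NULL, no match -> dropped
So 2 of 4 rows are dropped.

SQL:
SELECT a.product, b.name AS customer
FROM orders a
INNER JOIN customers b ON a.customer_id = b.id

Result:
product | customer
--------+---------
Pen     | Frank   
Speaker | Grace   


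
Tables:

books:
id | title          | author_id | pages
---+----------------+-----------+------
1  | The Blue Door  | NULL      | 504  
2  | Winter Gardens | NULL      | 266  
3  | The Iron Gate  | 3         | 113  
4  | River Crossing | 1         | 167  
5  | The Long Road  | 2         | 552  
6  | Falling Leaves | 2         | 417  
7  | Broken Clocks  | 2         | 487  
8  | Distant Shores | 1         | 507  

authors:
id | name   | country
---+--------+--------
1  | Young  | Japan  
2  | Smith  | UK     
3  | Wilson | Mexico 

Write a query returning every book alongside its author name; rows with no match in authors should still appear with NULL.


LEFT JOIN keeps every row from books (the left table); where author_id has no match in authors, the author columns become NULL. Walk through each book:
  - book 1 (The Blue Door): author_id=NULL, no match -> kept with NULL
  - book 2 (Winter Gardens): author_id=NULL, no match -> kept with NULL
  - book 3 (The Iron Gate): author_id=3 -> matches Wilson
  - book 4 (River Crossing): author_id=1 -> matches Young
  - book 5 (The Long Road): author_id=2 -> matches Smith
  - book 6 (Falling Leaves): author_id=2 -> matches Smith
  - book 7 (Broken Clocks): author_id=2 -> matches Smith
  - book 8 (Distant Shores): author_id=1 -> matches Young
All 8 rows appear; 2 have NULL author.

SQL:
SELECT a.title, b.name AS author
FROM books a
LEFT JOIN authors b ON a.author_id = b.id

Result:
title          | author
---------------+-------
The Blue Door  | NULL  
Winter Gardens | NULL  
The Iron Gate  | Wilson
River Crossing | Young 
The Long Road  | Smith 
Falling Leaves | Smith 
Broken Clocks  | Smith 
Distant Shores | Young 


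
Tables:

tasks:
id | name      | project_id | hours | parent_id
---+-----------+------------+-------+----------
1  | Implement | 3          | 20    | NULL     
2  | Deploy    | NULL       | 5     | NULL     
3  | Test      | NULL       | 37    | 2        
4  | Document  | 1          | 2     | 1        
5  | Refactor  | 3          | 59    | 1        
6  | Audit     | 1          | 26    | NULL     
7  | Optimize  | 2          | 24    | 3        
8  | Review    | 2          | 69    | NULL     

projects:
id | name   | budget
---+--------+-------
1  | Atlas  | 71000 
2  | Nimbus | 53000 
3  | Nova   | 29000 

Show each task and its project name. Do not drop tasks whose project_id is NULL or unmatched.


LEFT JOIN keeps every row from tasks (the left table); where project_id has no match in projects, the project columns become NULL. Walk through each task:
  - task 1 (Implement): project_id=3 -> matches Nova
  - task 2 (Deploy): project_id=NULL, no match -> kept with NULL
  - task 3 (Test): project_id=NULL, no match -> kept with NULL
  - task 4 (Document): project_id=1 -> matches Atlas
  - task 5 (Refactor): project_id=3 -> matches Nova
  - task 6 (Audit): project_id=1 -> matches Atlas
  - task 7 (Optimize): project_id=2 -> matches Nimbus
  - task 8 (Review): project_id=2 -> matches Nimbus
All 8 rows appear; 2 have NULL project.

SQL:
SELECT a.name, b.name AS project
FROM tasks a
LEFT JOIN projects b ON a.project_id = b.id

Result:
name      | project
----------+--------
Implement | Nova   
Deploy    | NULL   
Test      | NULL   
Document  | Atlas  
Refactor  | Nova   
Audit     | Atlas  
Optimize  | Nimbus 
Review    | Nimbus 


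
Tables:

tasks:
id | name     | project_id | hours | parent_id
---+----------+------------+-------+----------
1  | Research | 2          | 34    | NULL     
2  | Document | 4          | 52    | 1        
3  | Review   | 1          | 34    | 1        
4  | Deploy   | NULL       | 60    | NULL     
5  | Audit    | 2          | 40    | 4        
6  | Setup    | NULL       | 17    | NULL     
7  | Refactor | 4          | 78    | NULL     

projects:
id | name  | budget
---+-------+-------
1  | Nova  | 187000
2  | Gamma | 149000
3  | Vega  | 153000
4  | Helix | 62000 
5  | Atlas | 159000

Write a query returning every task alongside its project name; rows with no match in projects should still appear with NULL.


LEFT JOIN keeps every row from tasks (the left table); where project_id has no match in projects, the project columns become NULL. Walk through each task:
  - task 1 (Research): project_id=2 -> matches Gamma
  - task 2 (Document): project_id=4 -> matches Helix
  - task 3 (Review): project_id=1 -> matches Nova
  - task 4 (Deploy): project_id=NULL, no match -> kept with NULL
  - task 5 (Audit): project_id=2 -> matches Gamma
  - task 6 (Setup): project_id=NULL, no match -> kept with NULL
  - task 7 (Refactor): project_id=4 -> matches Helix
All 7 rows appear; 2 have NULL project.

SQL:
SELECT a.name, b.name AS project
FROM tasks a
LEFT JOIN projects b ON a.project_id = b.id

Result:
name     | project
---------+--------
Research | Gamma  
Document | Helix  
Review   | Nova   
Deploy   | NULL   
Audit    | Gamma  
Setup    | NULL   
Refactor | Helix  


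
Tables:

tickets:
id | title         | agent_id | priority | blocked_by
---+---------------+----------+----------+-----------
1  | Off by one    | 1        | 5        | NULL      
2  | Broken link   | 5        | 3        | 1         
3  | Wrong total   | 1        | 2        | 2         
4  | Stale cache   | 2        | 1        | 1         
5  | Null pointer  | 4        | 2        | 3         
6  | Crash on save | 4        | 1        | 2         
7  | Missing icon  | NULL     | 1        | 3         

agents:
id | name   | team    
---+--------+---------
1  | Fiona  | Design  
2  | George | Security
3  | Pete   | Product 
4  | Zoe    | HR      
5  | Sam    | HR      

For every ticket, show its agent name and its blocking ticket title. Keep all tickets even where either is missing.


Two LEFT JOINs from the same base table tickets: one to agents via agent_id, one to tickets itself via blocked_by. Both are LEFT so every ticket is preserved.
Match against agents:
  - ticket 1 (Off by one): agent_id=1 -> matches Fiona
  - ticket 2 (Broken link): agent_id=5 -> matches Sam
  - ticket 3 (Wrong total): agent_id=1 -> matches Fiona
  - ticket 4 (Stale cache): agent_id=2 -> matches George
  - ticket 5 (Null pointer): agent_id=4 -> matches Zoe
  - ticket 6 (Crash on save): agent_id=4 -> matches Zoe
  - ticket 7 (Missing icon): agent_id=NULL, no match -> kept with NULL
Match against tickets (self):
  - ticket 1 (Off by one): blocked_by=NULL -> NULL
  - ticket 2 (Broken link): blocked_by=1 -> Off by one
  - ticket 3 (Wrong total): blocked_by=2 -> Broken link
  - ticket 4 (Stale cache): blocked_by=1 -> Off by one
  - ticket 5 (Null pointer): blocked_by=3 -> Wrong total
  - ticket 6 (Crash on save): blocked_by=2 -> Broken link
  - ticket 7 (Missing icon): blocked_by=3 -> Wrong total

SQL:
SELECT a.title, b.name AS agent, c.title AS blocked_by
FROM tickets a
LEFT JOIN agents b ON a.agent_id = b.id
LEFT JOIN tickets c ON a.blocked_by = c.id

Result:
title         | agent  | blocked_by 
--------------+--------+------------
Off by one    | Fiona  | NULL       
Broken link   | Sam    | Off by one 
Wrong total   | Fiona  | Broken link
Stale cache   | George | Off by one 
Null pointer  | Zoe    | Wrong total
Crash on save | Zoe    | Broken link
Missing icon  | NULL   | Wrong total


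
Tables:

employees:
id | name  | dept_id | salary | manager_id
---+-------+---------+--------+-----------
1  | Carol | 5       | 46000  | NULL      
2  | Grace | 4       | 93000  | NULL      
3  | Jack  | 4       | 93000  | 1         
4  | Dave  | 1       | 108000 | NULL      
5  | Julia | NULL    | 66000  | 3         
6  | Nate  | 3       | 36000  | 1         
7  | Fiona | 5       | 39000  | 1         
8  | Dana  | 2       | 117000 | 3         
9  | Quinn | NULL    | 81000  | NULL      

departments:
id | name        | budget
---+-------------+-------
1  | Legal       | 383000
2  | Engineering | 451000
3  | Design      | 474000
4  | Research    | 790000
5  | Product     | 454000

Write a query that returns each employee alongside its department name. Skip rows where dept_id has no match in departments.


INNER JOIN keeps only employees rows whose dept_id matches an id in departments. Walk through each employee:
  - employee 1 (Carol): dept_id=5 -> matches Product
  - employee 2 (Grace): dept_id=4 -> matches Research
  - employee 3 (Jack): dept_id=4 -> matches Research
  - employee 4 (Dave): dept_id=1 -> matches Legal
  - employee 5 (Julia): dept_id=NULL, no match -> dropped
  - employee 6 (Nate): dept_id=3 -> matches Design
  - employee 7 (Fiona): dept_id=5 -> matches Product
  - employee 8 (Dana): dept_id=2 -> matches Engineering
  - employee 9 (Quinn): dept_id=NULL, no match -> dropped
So 2 of 9 rows are dropped.

SQL:
SELECT a.name, b.name AS department
FROM employees a
INNER JOIN departments b ON a.dept_id = b.id

Result:
name  | department 
------+------------
Carol | Product    
Grace | Research   
Jack  | Research   
Dave  | Legal      
Nate  | Design     
Fiona | Product    
Dana  | Engineering


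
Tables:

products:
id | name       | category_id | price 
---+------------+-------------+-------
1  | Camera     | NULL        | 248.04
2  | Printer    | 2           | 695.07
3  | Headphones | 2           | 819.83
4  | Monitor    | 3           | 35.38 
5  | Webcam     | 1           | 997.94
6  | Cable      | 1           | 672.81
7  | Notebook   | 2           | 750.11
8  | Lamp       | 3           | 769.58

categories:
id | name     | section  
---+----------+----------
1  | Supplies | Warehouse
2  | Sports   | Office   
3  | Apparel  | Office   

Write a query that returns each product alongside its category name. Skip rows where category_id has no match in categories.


INNER JOIN keeps only products rows whose category_id matches an id in categories. Walk through each product:
  - product 1 (Camera): category_id=NULL, no match -> dropped
  - product 2 (Printer): category_id=2 -> matches Sports
  - product 3 (Headphones): category_id=2 -> matches Sports
  - product 4 (Monitor): category_id=3 -> matches Apparel
  - product 5 (Webcam): category_id=1 -> matches Supplies
  - product 6 (Cable): category_id=1 -> matches Supplies
  - product 7 (Notebook): category_id=2 -> matches Sports
  - product 8 (Lamp): category_id=3 -> matches Apparel
So 1 of 8 rows is dropped.

SQL:
SELECT a.name, b.name AS category
FROM products a
INNER JOIN categories b ON a.category_id = b.id

Result:
name       | category
-----------+---------
Printer    | Sports  
Headphones | Sports  
Monitor    | Apparel 
Webcam     | Supplies
Cable      | Supplies
Notebook   | Sports  
Lamp       | Apparel 


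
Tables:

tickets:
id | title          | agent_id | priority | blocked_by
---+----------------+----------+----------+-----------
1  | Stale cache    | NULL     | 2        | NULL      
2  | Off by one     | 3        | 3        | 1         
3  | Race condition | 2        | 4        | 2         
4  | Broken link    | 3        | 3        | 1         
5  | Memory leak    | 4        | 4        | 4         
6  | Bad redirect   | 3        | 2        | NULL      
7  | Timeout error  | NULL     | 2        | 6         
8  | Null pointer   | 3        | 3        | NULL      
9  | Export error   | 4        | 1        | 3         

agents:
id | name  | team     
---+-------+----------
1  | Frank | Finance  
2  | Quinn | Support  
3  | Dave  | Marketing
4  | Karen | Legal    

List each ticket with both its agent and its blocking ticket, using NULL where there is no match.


Two LEFT JOINs from the same base table tickets: one to agents via agent_id, one to tickets itself via blocked_by. Both are LEFT so every ticket is preserved.
Match against agents:
  - ticket 1 (Stale cache): agent_id=NULL, no match -> kept with NULL
  - ticket 2 (Off by one): agent_id=3 -> matches Dave
  - ticket 3 (Race condition): agent_id=2 -> matches Quinn
  - ticket 4 (Broken link): agent_id=3 -> matches Dave
  - ticket 5 (Memory leak): agent_id=4 -> matches Karen
  - ticket 6 (Bad redirect): agent_id=3 -> matches Dave
  - ticket 7 (Timeout error): agent_id=NULL, no match -> kept with NULL
  - ticket 8 (Null pointer): agent_id=3 -> matches Dave
  - ticket 9 (Export error): agent_id=4 -> matches Karen
Match against tickets (self):
  - ticket 1 (Stale cache): blocked_by=NULL -> NULL
  - ticket 2 (Off by one): blocked_by=1 -> Stale cache
  - ticket 3 (Race condition): blocked_by=2 -> Off by one
  - ticket 4 (Broken link): blocked_by=1 -> Stale cache
  - ticket 5 (Memory leak): blocked_by=4 -> Broken link
  - ticket 6 (Bad redirect): blocked_by=NULL -> NULL
  - ticket 7 (Timeout error): blocked_by=6 -> Bad redirect
  - ticket 8 (Null pointer): blocked_by=NULL -> NULL
  - ticket 9 (Export error): blocked_by=3 -> Race condition

SQL:
SELECT a.title, b.name AS agent, c.title AS blocked_by
FROM tickets a
LEFT JOIN agents b ON a.agent_id = b.id
LEFT JOIN tickets c ON a.blocked_by = c.id

Result:
title          | agent | blocked_by    
---------------+-------+---------------
Stale cache    | NULL  | NULL          
Off by one     | Dave  | Stale cache   
Race condition | Quinn | Off by one    
Broken link    | Dave  | Stale cache   
Memory leak    | Karen | Broken link   
Bad redirect   | Dave  | NULL          
Timeout error  | NULL  | Bad redirect  
Null pointer   | Dave  | NULL          
Export error   | Karen | Race condition


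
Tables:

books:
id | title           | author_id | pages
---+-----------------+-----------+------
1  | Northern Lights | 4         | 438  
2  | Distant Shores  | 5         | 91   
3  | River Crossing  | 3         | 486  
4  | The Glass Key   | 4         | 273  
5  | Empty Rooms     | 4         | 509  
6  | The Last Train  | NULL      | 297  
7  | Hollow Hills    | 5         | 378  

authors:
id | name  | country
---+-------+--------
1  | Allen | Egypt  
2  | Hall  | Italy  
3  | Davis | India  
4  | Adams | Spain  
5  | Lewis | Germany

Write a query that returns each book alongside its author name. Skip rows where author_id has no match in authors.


INNER JOIN keeps only books rows whose author_id matches an id in authors. Walk through each book:
  - book 1 (Northern Lights): author_id=4 -> matches Adams
  - book 2 (Distant Shores): author_id=5 -> matches Lewis
  - book 3 (River Crossing): author_id=3 -> matches Davis
  - book 4 (The Glass Key): author_id=4 -> matches Adams
  - book 5 (Empty Rooms): author_id=4 -> matches Adams
  - book 6 (The Last Train): author_id=NULL, no match -> dropped
  - book 7 (Hollow Hills): author_id=5 -> matches Lewis
So 1 of 7 rows is dropped.

SQL:
SELECT a.title, b.name AS author
FROM books a
INNER JOIN authors b ON a.author_id = b.id

Result:
title           | author
----------------+-------
Northern Lights | Adams 
Distant Shores  | Lewis 
River Crossing  | Davis 
The Glass Key   | Adams 
Empty Rooms     | Adams 
Hollow Hills    | Lewis 


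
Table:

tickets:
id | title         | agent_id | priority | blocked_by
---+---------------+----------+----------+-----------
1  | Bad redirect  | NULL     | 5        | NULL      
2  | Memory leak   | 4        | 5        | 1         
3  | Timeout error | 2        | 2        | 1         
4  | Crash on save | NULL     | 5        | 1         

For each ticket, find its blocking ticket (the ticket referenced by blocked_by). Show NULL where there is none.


This is a self-join: tickets is joined to a second copy of itself, matching each row's blocked_by to another row's id. Use LEFT JOIN so rows with blocked_by=NULL are kept.
  - ticket 1 (Bad redirect): blocked_by=NULL -> NULL
  - ticket 2 (Memory leak): blocked_by=1 -> Bad redirect
  - ticket 3 (Timeout error): blocked_by=1 -> Bad redirect
  - ticket 4 (Crash on save): blocked_by=1 -> Bad redirect

SQL:
SELECT a.title AS item, b.title AS blocked_by
FROM tickets a
LEFT JOIN tickets b ON a.blocked_by = b.id

Result:
item          | blocked_by  
--------------+-------------
Bad redirect  | NULL        
Memory leak   | Bad redirect
Timeout error | Bad redirect
Crash on save | Bad redirect


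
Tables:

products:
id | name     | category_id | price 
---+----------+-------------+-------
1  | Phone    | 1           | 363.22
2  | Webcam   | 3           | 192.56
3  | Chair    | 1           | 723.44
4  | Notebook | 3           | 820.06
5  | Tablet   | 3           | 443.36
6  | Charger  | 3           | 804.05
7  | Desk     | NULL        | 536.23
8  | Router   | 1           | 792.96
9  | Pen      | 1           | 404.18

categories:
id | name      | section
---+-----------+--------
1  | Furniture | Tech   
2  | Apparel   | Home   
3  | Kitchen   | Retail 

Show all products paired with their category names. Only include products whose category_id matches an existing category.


INNER JOIN keeps only products rows whose category_id matches an id in categories. Walk through each product:
  - product 1 (Phone): category_id=1 -> matches Furniture
  - product 2 (Webcam): category_id=3 -> matches Kitchen
  - product 3 (Chair): category_id=1 -> matches Furniture
  - product 4 (Notebook): category_id=3 -> matches Kitchen
  - product 5 (Tablet): category_id=3 -> matches Kitchen
  - product 6 (Charger): category_id=3 -> matches Kitchen
  - product 7 (Desk): category_id=NULL, no match -> dropped
  - product 8 (Router): category_id=1 -> matches Furniture
  - product 9 (Pen): category_id=1 -> matches Furniture
So 1 of 9 rows is dropped.

SQL:
SELECT a.name, b.name AS category
FROM products a
INNER JOIN categories b ON a.category_id = b.id

Result:
name     | category 
---------+----------
Phone    | Furniture
Webcam   | Kitchen  
Chair    | Furniture
Notebook | Kitchen  
Tablet   | Kitchen  
Charger  | Kitchen  
Router   | Furniture
Pen      | Furniture


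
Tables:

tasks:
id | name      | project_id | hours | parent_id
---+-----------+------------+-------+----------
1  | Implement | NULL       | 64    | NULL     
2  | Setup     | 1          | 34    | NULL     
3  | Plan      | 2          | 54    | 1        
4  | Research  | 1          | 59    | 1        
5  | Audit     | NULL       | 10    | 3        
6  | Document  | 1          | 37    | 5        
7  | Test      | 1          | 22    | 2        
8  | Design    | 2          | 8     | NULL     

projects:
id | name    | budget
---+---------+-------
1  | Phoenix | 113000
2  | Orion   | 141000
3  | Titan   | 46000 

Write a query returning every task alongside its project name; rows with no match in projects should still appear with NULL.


LEFT JOIN keeps every row from tasks (the left table); where project_id has no match in projects, the project columns become NULL. Walk through each task:
  - task 1 (Implement): project_id=NULL, no match -> kept with NULL
  - task 2 (Setup): project_id=1 -> matches Phoenix
  - task 3 (Plan): project_id=2 -> matches Orion
  - task 4 (Research): project_id=1 -> matches Phoenix
  - task 5 (Audit): project_id=NULL, no match -> kept with NULL
  - task 6 (Document): project_id=1 -> matches Phoenix
  - task 7 (Test): project_id=1 -> matches Phoenix
  - task 8 (Design): project_id=2 -> matches Orion
All 8 rows appear; 2 have NULL project.

SQL:
SELECT a.name, b.name AS project
FROM tasks a
LEFT JOIN projects b ON a.project_id = b.id

Result:
name      | project
----------+--------
Implement | NULL   
Setup     | Phoenix
Plan      | Orion  
Research  | Phoenix
Audit     | NULL   
Document  | Phoenix
Test      | Phoenix
Design    | Orion  


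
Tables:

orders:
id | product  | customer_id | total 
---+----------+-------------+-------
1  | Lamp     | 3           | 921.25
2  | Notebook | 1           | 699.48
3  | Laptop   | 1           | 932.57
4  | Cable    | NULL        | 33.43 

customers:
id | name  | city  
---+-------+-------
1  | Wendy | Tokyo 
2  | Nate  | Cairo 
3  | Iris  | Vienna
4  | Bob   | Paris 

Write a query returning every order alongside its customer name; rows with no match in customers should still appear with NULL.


LEFT JOIN keeps every row from orders (the left table); where customer_id has no match in customers, the customer columns become NULL. Walk through each order:
  - order 1 (Lamp): customer_id=3 -> matches Iris
  - order 2 (Notebook): customer_id=1 -> matches Wendy
  - order 3 (Laptop): customer_id=1 -> matches Wendy
  - order 4 (Cable): customer_id=NULL, no match -> kept with NULL
All 4 rows appear; 1 has NULL customer.

SQL:
SELECT a.product, b.name AS customer
FROM orders a
LEFT JOIN customers b ON a.customer_id = b.id

Result:
product  | customer
---------+---------
Lamp     | Iris    
Notebook | Wendy   
Laptop   | Wendy   
Cable    | NULL    


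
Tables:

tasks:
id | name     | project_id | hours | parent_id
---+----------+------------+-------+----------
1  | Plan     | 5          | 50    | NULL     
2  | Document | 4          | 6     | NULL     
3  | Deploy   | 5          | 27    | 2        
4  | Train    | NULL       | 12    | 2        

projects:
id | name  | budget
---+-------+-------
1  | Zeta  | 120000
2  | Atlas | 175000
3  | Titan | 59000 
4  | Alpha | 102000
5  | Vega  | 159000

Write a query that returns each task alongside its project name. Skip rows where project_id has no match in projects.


INNER JOIN keeps only tasks rows whose project_id matches an id in projects. Walk through each task:
  - task 1 (Plan): project_id=5 -> matches Vega
  - task 2 (Document): project_id=4 -> matches Alpha
  - task 3 (Deploy): project_id=5 -> matches Vega
  - task 4 (Train): project_id=NULL, no match -> dropped
So 1 of 4 rows is dropped.

SQL:
SELECT a.name, b.name AS project
FROM tasks a
INNER JOIN projects b ON a.project_id = b.id

Result:
name     | project
---------+--------
Plan     | Vega   
Document | Alpha  
Deploy   | Vega   


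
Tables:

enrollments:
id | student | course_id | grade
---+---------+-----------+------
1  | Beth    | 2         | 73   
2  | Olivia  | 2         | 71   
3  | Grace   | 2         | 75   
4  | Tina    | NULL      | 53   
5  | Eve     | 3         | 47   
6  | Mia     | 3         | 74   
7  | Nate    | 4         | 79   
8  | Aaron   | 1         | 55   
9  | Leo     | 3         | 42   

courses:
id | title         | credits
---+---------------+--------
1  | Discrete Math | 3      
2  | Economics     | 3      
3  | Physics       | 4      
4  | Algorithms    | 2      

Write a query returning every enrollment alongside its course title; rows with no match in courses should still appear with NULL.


LEFT JOIN keeps every row from enrollments (the left table); where course_id has no match in courses, the course columns become NULL. Walk through each enrollment:
  - enrollment 1 (Beth): course_id=2 -> matches Economics
  - enrollment 2 (Olivia): course_id=2 -> matches Economics
  - enrollment 3 (Grace): course_id=2 -> matches Economics
  - enrollment 4 (Tina): course_id=NULL, no match -> kept with NULL
  - enrollment 5 (Eve): course_id=3 -> matches Physics
  - enrollment 6 (Mia): course_id=3 -> matches Physics
  - enrollment 7 (Nate): course_id=4 -> matches Algorithms
  - enrollment 8 (Aaron): course_id=1 -> matches Discrete Math
  - enrollment 9 (Leo): course_id=3 -> matches Physics
All 9 rows appear; 1 has NULL course.

SQL:
SELECT a.student, b.title AS course
FROM enrollments a
LEFT JOIN courses b ON a.course_id = b.id

Result:
student | course       
--------+--------------
Beth    | Economics    
Olivia  | Economics    
Grace   | Economics    
Tina    | NULL         
Eve     | Physics      
Mia     | Physics      
Nate    | Algorithms   
Aaron   | Discrete Math
Leo     | Physics      
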